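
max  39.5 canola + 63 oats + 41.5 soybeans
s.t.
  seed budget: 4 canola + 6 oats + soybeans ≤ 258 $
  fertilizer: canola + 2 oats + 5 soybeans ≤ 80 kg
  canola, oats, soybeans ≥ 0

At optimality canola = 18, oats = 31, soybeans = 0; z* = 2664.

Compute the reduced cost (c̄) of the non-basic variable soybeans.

At the optimum: seed budget uses 258 of 258 (binding); fertilizer uses 80 of 80 (binding).
Dual feasibility on the basic columns requires 4·y_seed budget + 1·y_fertilizer = 39.5, 6·y_seed budget + 2·y_fertilizer = 63.
→ y_seed budget = 8 and y_fertilizer = 7.5.
Reduced cost of soybeans: c₃ − yᵀa₃ = 41.5 − (8·1 + 7.5·5) = 41.5 − 45.5 = -4.

-4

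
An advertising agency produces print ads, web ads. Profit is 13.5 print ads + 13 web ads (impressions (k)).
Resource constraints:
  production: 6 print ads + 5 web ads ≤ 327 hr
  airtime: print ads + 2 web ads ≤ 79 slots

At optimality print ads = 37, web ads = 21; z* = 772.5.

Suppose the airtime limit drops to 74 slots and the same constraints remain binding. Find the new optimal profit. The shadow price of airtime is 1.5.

765

Δb = -5, so new z* = 772.5 + (1.5)·(-5) = 772.5 − 7.5 = 765.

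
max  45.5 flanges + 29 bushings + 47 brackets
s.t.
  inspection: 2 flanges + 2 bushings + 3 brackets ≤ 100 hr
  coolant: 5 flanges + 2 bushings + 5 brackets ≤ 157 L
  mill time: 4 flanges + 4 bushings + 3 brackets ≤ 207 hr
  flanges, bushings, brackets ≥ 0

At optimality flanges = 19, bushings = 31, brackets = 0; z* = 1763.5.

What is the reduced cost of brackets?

At the optimum: inspection uses 100 of 100 (binding); coolant uses 157 of 157 (binding); mill time uses 200 of 207 (slack = 7).
By complementary slackness, y = 0 for the non-binding constraint.
Dual feasibility on the basic columns requires 2·y_inspection + 5·y_coolant = 45.5, 2·y_inspection + 2·y_coolant = 29.
Solving: y_inspection = 9, y_coolant = 5.5.
Reduced cost of brackets: c₃ − yᵀa₃ = 47 − (9·3 + 5.5·5) = 47 − 54.5 = -7.5.

-7.5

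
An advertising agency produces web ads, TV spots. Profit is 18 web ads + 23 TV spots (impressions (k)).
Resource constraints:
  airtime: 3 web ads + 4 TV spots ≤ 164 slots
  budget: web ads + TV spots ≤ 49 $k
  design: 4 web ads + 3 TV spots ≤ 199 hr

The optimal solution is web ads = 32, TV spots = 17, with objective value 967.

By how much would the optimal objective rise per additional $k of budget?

Binding: airtime and budget. Non-binding: design (20 unused).
Since design is not tight, its dual is 0.
From A_Bᵀ y = c: 3·y_airtime + 1·y_budget = 18; 4·y_airtime + 1·y_budget = 23.
This yields shadow prices y_airtime = 5, y_budget = 3.
Shadow price of budget = 3.

3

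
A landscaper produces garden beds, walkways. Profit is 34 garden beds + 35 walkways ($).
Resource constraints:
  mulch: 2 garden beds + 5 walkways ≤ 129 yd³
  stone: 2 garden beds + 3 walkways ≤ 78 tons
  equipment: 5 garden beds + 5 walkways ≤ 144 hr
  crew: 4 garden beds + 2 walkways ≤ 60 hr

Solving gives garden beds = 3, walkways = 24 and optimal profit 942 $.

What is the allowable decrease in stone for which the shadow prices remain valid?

Binding constraints: stone, crew. The basis is B = [[2,3],[4,2]] with det -8.
Per unit decrease in stone, x* moves by d = (0.25, -0.5).
The basis stays optimal until walkways reaches 0; allowable decrease = 48 tons.

48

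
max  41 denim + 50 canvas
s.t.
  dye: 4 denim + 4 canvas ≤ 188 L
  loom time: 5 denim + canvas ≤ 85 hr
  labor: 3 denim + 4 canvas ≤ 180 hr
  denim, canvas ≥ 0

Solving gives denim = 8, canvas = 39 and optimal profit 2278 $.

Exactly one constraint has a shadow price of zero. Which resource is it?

loom time

dye: 188/188 (binding)
loom time: 79/85 (slack 6)
labor: 180/180 (binding)
By complementary slackness, a constraint with positive slack has shadow price 0 → loom time.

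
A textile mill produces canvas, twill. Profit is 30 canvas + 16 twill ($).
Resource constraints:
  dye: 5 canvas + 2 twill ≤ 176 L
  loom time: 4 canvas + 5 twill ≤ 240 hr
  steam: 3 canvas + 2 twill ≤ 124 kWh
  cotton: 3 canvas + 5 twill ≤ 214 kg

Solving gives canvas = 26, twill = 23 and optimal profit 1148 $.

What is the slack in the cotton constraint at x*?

21

cotton used = 3·26 + 5·23 = 193; slack = 214 − 193 = 21.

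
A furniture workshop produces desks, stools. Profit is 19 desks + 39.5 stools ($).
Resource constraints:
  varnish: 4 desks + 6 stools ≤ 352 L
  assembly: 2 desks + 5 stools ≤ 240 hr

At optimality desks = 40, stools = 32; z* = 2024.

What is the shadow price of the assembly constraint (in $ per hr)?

5.5

At the optimum: varnish uses 352 of 352 (binding); assembly uses 240 of 240 (binding).
The binding rows give the dual system: 4·y_varnish + 2·y_assembly = 19 and 6·y_varnish + 5·y_assembly = 39.5.
→ y_varnish = 2 and y_assembly = 5.5.
Shadow price of assembly = 5.5.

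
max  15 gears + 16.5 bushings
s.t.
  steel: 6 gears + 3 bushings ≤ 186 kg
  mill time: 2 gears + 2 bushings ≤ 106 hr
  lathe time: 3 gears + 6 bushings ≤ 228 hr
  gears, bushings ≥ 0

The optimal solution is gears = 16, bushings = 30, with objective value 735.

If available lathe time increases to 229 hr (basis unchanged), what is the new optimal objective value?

Binding: steel and lathe time. Non-binding: mill time (14 unused).
Slack constraints have shadow price 0 (complementary slackness).
The binding rows give the dual system: 6·y_steel + 3·y_lathe time = 15 and 3·y_steel + 6·y_lathe time = 16.5.
→ y_steel = 1.5 and y_lathe time = 2.
Δz = y_lathe time·Δb = 2 × (1) = 2, so new z* = 735 + 2 = 737.

737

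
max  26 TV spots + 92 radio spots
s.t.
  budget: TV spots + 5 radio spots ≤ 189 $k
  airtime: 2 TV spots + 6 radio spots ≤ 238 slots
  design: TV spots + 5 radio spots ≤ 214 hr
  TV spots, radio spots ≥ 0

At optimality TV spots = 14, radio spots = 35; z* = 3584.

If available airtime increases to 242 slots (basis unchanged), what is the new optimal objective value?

3622

Check each constraint at x*: budget 189/189 (tight); airtime 238/238 (tight); design 189/214 (slack 25).
Slack constraints have shadow price 0 (complementary slackness).
From A_Bᵀ y = c: 1·y_budget + 2·y_airtime = 26; 5·y_budget + 6·y_airtime = 92.
Solving: y_budget = 7, y_airtime = 9.5.
Δz = y_airtime·Δb = 9.5 × (4) = 38, so new z* = 3584 + 38 = 3622.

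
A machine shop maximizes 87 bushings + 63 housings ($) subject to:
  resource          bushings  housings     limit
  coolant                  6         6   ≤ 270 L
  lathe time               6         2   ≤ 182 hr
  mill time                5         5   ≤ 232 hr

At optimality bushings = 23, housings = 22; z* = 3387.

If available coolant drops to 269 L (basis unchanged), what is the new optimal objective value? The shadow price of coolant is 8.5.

Δb = -1, so new z* = 3387 + (8.5)·(-1) = 3387 − 8.5 = 3378.5.

3378.5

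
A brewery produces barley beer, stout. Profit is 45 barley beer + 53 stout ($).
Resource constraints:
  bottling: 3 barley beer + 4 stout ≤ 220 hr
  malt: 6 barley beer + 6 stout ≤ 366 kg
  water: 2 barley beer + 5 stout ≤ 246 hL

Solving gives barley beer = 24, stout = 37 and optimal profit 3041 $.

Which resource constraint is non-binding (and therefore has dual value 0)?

water

bottling: 220/220 (binding)
malt: 366/366 (binding)
water: 233/246 (slack 13)
By complementary slackness, a constraint with positive slack has shadow price 0 → water.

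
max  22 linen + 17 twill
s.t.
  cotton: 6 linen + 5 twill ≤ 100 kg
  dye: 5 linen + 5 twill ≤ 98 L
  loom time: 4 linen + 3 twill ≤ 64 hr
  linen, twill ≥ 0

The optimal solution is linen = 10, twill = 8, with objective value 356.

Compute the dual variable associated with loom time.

Check each constraint at x*: cotton 100/100 (tight); dye 90/98 (slack 8); loom time 64/64 (tight).
Since dye is not tight, its dual is 0.
The binding rows give the dual system: 6·y_cotton + 4·y_loom time = 22 and 5·y_cotton + 3·y_loom time = 17.
→ y_cotton = 1 and y_loom time = 4.
Shadow price of loom time = 4.

4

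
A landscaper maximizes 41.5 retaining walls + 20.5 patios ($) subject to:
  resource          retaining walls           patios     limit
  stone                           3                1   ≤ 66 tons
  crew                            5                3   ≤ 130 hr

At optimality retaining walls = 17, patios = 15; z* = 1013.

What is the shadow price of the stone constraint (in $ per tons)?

5.5

Both stone and crew are binding at x*.
Dual feasibility on the basic columns requires 3·y_stone + 5·y_crew = 41.5, 1·y_stone + 3·y_crew = 20.5.
This yields shadow prices y_stone = 5.5, y_crew = 5.
Shadow price of stone = 5.5.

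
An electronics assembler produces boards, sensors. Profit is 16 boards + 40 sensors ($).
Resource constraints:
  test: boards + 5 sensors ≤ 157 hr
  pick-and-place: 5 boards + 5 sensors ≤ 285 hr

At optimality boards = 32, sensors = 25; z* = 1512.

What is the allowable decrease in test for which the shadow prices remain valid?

Binding constraints: test, pick-and-place. The basis is B = [[1,5],[5,5]] with det -20.
Per unit decrease in test, x* moves by d = (0.25, -0.25).
The basis stays optimal until sensors reaches 0; allowable decrease = 100 hr.

100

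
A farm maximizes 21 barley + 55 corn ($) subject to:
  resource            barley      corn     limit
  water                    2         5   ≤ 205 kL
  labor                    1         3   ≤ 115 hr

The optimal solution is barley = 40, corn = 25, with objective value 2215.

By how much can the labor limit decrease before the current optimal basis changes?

12.5

Binding constraints: water, labor. The basis is B = [[2,5],[1,3]] with det 1.
Per unit decrease in labor, x* moves by d = (5, -2).
The basis stays optimal until corn reaches 0; allowable decrease = 12.5 hr.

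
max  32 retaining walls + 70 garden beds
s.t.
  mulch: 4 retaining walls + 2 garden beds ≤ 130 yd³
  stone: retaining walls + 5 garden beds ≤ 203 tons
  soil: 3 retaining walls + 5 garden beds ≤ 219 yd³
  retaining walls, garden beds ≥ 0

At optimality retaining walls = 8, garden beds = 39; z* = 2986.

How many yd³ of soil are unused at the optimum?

0

soil used = 3·8 + 5·39 = 219; slack = 219 − 219 = 0.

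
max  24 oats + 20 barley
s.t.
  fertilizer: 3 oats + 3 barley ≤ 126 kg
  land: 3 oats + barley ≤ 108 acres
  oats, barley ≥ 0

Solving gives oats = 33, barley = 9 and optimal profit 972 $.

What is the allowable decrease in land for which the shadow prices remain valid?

66

Binding constraints: fertilizer, land. The basis is B = [[3,3],[3,1]] with det -6.
Per unit decrease in land, x* moves by d = (-0.5, 0.5).
The basis stays optimal until oats reaches 0; allowable decrease = 66 acres.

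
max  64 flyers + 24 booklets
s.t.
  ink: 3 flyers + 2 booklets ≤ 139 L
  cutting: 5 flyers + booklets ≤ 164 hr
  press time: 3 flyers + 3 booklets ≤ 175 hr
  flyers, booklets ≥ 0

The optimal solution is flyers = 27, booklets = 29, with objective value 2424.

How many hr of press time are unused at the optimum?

press time used = 3·27 + 3·29 = 168; slack = 175 − 168 = 7.

7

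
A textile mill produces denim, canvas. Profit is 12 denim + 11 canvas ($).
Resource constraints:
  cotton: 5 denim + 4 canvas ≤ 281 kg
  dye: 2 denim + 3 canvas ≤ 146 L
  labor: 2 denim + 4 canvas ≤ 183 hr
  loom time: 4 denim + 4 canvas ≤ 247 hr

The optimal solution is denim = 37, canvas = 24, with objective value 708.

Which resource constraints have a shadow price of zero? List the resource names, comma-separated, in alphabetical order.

labor, loom time

cotton: 281/281 (binding)
dye: 146/146 (binding)
labor: 170/183 (slack 13)
loom time: 244/247 (slack 3)
By complementary slackness, a constraint with positive slack has shadow price 0 → labor, loom time.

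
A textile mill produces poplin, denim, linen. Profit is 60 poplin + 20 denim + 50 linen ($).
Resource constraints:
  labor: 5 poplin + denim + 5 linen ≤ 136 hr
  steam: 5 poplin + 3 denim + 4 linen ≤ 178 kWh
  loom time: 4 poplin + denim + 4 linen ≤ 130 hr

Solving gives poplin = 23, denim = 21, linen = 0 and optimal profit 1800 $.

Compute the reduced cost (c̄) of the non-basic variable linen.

Check each constraint at x*: labor 136/136 (tight); steam 178/178 (tight); loom time 113/130 (slack 17).
By complementary slackness, y = 0 for the non-binding constraint.
The binding rows give the dual system: 5·y_labor + 5·y_steam = 60 and 1·y_labor + 3·y_steam = 20.
Solving: y_labor = 8, y_steam = 4.
Reduced cost of linen: c₃ − yᵀa₃ = 50 − (8·5 + 4·4) = 50 − 56 = -6.

-6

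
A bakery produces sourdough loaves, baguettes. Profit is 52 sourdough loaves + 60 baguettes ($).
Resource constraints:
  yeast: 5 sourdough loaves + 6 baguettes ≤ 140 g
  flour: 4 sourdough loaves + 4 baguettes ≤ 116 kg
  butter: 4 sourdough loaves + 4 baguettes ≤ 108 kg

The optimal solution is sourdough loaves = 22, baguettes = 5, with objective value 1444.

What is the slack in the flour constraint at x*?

flour used = 4·22 + 4·5 = 108; slack = 116 − 108 = 8.

8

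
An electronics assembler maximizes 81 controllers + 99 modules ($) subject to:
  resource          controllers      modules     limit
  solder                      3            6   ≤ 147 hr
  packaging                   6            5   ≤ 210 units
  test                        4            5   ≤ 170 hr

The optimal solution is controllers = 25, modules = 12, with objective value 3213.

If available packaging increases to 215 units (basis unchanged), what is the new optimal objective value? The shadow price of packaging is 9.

Δb = 5, so new z* = 3213 + (9)·(5) = 3213 + 45 = 3258.

3258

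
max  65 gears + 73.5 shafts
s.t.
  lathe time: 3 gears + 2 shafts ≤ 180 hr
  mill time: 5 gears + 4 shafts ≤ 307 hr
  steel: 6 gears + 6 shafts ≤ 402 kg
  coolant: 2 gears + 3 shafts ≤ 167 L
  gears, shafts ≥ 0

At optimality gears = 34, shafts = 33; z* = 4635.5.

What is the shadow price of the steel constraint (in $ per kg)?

At the optimum: lathe time uses 168 of 180 (slack = 12); mill time uses 302 of 307 (slack = 5); steel uses 402 of 402 (binding); coolant uses 167 of 167 (binding).
Since lathe time, mill time are not tight, their duals are 0.
From A_Bᵀ y = c: 6·y_steel + 2·y_coolant = 65; 6·y_steel + 3·y_coolant = 73.5.
→ y_steel = 8 and y_coolant = 8.5.
Shadow price of steel = 8.

8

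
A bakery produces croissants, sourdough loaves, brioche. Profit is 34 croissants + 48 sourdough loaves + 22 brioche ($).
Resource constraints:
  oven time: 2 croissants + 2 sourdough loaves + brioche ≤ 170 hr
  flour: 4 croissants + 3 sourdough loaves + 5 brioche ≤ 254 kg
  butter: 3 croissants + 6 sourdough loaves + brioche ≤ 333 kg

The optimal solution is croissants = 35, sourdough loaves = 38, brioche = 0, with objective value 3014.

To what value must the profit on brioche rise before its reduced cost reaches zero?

26

Check each constraint at x*: oven time 146/170 (slack 24); flour 254/254 (tight); butter 333/333 (tight).
By complementary slackness, y = 0 for the non-binding constraint.
From A_Bᵀ y = c: 4·y_flour + 3·y_butter = 34; 3·y_flour + 6·y_butter = 48.
→ y_flour = 4 and y_butter = 6.
brioche enters the basis when its profit ≥ yᵀa₃ = 4·5 + 6·1 = 26.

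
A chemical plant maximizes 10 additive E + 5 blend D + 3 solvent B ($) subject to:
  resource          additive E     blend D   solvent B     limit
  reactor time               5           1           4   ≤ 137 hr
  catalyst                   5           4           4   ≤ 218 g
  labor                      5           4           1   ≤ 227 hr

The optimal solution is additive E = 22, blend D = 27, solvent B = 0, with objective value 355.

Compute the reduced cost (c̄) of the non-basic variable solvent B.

Check each constraint at x*: reactor time 137/137 (tight); catalyst 218/218 (tight); labor 218/227 (slack 9).
Since labor is not tight, its dual is 0.
Dual feasibility on the basic columns requires 5·y_reactor time + 5·y_catalyst = 10, 1·y_reactor time + 4·y_catalyst = 5.
This yields shadow prices y_reactor time = 1, y_catalyst = 1.
Reduced cost of solvent B: c₃ − yᵀa₃ = 3 − (1·4 + 1·4) = 3 − 8 = -5.

-5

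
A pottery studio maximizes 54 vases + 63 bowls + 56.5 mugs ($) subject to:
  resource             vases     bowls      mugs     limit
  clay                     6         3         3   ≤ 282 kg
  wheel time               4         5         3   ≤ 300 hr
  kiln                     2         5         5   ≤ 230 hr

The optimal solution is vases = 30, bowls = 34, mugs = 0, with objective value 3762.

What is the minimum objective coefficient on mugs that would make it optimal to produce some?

At the optimum: clay uses 282 of 282 (binding); wheel time uses 290 of 300 (slack = 10); kiln uses 230 of 230 (binding).
Slack constraints have shadow price 0 (complementary slackness).
The binding rows give the dual system: 6·y_clay + 2·y_kiln = 54 and 3·y_clay + 5·y_kiln = 63.
Solving: y_clay = 6, y_kiln = 9.
mugs enters the basis when its profit ≥ yᵀa₃ = 6·3 + 9·5 = 63.

63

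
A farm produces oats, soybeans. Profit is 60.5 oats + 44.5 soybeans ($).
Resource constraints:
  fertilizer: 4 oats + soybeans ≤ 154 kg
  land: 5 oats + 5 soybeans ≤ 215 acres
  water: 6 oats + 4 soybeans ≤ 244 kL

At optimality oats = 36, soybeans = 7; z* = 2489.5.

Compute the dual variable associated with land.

2.5

Binding: land and water. Non-binding: fertilizer (3 unused).
Since fertilizer is not tight, its dual is 0.
From A_Bᵀ y = c: 5·y_land + 6·y_water = 60.5; 5·y_land + 4·y_water = 44.5.
This yields shadow prices y_land = 2.5, y_water = 8.
Shadow price of land = 2.5.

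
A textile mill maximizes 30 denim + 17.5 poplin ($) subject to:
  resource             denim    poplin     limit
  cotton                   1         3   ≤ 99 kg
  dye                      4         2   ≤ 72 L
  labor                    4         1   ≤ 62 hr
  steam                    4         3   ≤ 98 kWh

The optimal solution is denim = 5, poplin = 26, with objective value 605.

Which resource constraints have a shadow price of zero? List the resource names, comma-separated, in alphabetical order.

cotton: 83/99 (slack 16)
dye: 72/72 (binding)
labor: 46/62 (slack 16)
steam: 98/98 (binding)
By complementary slackness, a constraint with positive slack has shadow price 0 → cotton, labor.

cotton, labor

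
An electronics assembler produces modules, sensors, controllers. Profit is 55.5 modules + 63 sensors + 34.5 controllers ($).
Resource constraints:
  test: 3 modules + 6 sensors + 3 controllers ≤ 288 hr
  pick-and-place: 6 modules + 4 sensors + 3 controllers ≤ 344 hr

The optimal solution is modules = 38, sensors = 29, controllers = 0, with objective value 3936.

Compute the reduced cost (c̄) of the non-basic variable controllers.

Both test and pick-and-place are binding at x*.
The binding rows give the dual system: 3·y_test + 6·y_pick-and-place = 55.5 and 6·y_test + 4·y_pick-and-place = 63.
Solving: y_test = 6.5, y_pick-and-place = 6.
Reduced cost of controllers: c₃ − yᵀa₃ = 34.5 − (6.5·3 + 6·3) = 34.5 − 37.5 = -3.

-3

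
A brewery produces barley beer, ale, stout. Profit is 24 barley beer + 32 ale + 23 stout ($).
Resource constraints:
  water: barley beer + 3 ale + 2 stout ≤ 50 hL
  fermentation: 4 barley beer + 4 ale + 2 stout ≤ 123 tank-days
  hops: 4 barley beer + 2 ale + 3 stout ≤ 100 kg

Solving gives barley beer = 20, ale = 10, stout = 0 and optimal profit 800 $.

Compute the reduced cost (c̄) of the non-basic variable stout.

-5

At the optimum: water uses 50 of 50 (binding); fermentation uses 120 of 123 (slack = 3); hops uses 100 of 100 (binding).
By complementary slackness, y = 0 for the non-binding constraint.
Dual feasibility on the basic columns requires 1·y_water + 4·y_hops = 24, 3·y_water + 2·y_hops = 32.
Solving: y_water = 8, y_hops = 4.
Reduced cost of stout: c₃ − yᵀa₃ = 23 − (8·2 + 4·3) = 23 − 28 = -5.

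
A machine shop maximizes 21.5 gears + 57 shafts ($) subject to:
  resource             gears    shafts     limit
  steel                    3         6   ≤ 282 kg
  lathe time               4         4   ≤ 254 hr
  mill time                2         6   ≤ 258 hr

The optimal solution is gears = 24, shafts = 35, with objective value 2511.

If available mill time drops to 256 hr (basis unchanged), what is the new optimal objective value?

2497

Binding: steel and mill time. Non-binding: lathe time (18 unused).
Slack constraints have shadow price 0 (complementary slackness).
The binding rows give the dual system: 3·y_steel + 2·y_mill time = 21.5 and 6·y_steel + 6·y_mill time = 57.
Solving: y_steel = 2.5, y_mill time = 7.
Δz = y_mill time·Δb = 7 × (-2) = -14, so new z* = 2511 − 14 = 2497.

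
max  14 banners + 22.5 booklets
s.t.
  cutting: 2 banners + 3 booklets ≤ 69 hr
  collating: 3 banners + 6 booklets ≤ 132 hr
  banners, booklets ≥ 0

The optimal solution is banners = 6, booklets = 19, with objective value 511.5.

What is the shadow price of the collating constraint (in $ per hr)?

At the optimum: cutting uses 69 of 69 (binding); collating uses 132 of 132 (binding).
From A_Bᵀ y = c: 2·y_cutting + 3·y_collating = 14; 3·y_cutting + 6·y_collating = 22.5.
→ y_cutting = 5.5 and y_collating = 1.
Shadow price of collating = 1.

1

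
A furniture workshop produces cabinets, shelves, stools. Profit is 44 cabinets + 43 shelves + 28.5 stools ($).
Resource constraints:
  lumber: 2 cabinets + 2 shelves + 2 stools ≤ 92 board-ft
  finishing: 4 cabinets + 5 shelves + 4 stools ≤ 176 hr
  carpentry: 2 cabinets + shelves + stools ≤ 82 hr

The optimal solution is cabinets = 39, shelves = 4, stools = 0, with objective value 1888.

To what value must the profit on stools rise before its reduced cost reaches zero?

36

Binding: finishing and carpentry. Non-binding: lumber (6 unused).
By complementary slackness, y = 0 for the non-binding constraint.
Dual feasibility on the basic columns requires 4·y_finishing + 2·y_carpentry = 44, 5·y_finishing + 1·y_carpentry = 43.
Solving: y_finishing = 7, y_carpentry = 8.
stools enters the basis when its profit ≥ yᵀa₃ = 7·4 + 8·1 = 36.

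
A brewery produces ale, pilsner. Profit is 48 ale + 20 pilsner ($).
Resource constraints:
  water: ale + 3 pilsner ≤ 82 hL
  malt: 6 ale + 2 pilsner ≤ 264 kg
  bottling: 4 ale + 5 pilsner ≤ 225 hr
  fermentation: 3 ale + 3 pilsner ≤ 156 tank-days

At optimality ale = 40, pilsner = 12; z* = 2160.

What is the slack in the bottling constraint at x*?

5

bottling used = 4·40 + 5·12 = 220; slack = 225 − 220 = 5.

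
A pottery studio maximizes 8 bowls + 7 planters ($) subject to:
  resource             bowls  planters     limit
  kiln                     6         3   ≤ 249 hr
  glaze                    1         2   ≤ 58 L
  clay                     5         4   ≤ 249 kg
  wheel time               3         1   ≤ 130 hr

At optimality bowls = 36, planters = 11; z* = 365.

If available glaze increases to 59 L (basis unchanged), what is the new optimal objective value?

367

Binding: kiln and glaze. Non-binding: clay (25 unused), wheel time (11 unused).
Slack constraints have shadow price 0 (complementary slackness).
Dual feasibility on the basic columns requires 6·y_kiln + 1·y_glaze = 8, 3·y_kiln + 2·y_glaze = 7.
Solving: y_kiln = 1, y_glaze = 2.
Δz = y_glaze·Δb = 2 × (1) = 2, so new z* = 365 + 2 = 367.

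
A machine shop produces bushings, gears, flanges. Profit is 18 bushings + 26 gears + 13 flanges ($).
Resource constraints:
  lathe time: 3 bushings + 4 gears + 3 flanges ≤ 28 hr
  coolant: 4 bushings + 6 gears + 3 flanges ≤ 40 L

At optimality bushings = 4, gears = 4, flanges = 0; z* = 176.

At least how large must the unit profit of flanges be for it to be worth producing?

Both lathe time and coolant are binding at x*.
Dual feasibility on the basic columns requires 3·y_lathe time + 4·y_coolant = 18, 4·y_lathe time + 6·y_coolant = 26.
→ y_lathe time = 2 and y_coolant = 3.
flanges enters the basis when its profit ≥ yᵀa₃ = 2·3 + 3·3 = 15.

15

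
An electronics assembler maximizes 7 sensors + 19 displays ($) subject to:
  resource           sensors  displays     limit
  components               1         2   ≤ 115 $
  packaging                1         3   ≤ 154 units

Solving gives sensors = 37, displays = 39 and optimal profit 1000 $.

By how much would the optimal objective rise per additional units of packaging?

Both components and packaging are binding at x*.
From A_Bᵀ y = c: 1·y_components + 1·y_packaging = 7; 2·y_components + 3·y_packaging = 19.
→ y_components = 2 and y_packaging = 5.
Shadow price of packaging = 5.

5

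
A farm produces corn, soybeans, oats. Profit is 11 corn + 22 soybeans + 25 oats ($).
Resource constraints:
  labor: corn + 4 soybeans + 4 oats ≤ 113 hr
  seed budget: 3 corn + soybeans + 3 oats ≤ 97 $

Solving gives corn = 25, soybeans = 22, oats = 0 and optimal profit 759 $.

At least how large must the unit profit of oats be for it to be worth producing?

26

Check each constraint at x*: labor 113/113 (tight); seed budget 97/97 (tight).
The binding rows give the dual system: 1·y_labor + 3·y_seed budget = 11 and 4·y_labor + 1·y_seed budget = 22.
→ y_labor = 5 and y_seed budget = 2.
oats enters the basis when its profit ≥ yᵀa₃ = 5·4 + 2·3 = 26.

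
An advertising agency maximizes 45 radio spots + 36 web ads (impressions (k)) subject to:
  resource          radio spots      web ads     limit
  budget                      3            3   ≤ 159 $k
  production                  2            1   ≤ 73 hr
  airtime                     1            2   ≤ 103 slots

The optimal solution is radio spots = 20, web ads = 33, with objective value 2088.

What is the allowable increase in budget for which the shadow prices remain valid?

17

Binding constraints: budget, production. The basis is B = [[3,3],[2,1]] with det -3.
Per unit increase in budget, x* moves by d = (-0.3333, 0.6667).
The basis stays optimal until airtime becomes binding; allowable increase = 17 $k.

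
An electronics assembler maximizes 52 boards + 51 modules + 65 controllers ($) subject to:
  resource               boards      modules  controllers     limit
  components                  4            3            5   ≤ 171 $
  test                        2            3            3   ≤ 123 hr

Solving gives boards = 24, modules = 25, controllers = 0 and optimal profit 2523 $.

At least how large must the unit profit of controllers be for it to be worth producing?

Check each constraint at x*: components 171/171 (tight); test 123/123 (tight).
The binding rows give the dual system: 4·y_components + 2·y_test = 52 and 3·y_components + 3·y_test = 51.
This yields shadow prices y_components = 9, y_test = 8.
controllers enters the basis when its profit ≥ yᵀa₃ = 9·5 + 8·3 = 69.

69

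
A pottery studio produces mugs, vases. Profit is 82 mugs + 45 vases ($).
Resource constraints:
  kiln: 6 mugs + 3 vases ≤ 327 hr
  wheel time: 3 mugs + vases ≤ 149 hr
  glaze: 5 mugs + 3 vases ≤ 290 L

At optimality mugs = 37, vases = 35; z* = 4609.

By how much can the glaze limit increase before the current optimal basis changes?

37

Binding constraints: kiln, glaze. The basis is B = [[6,3],[5,3]] with det 3.
Per unit increase in glaze, x* moves by d = (-1, 2).
The basis stays optimal until mugs reaches 0; allowable increase = 37 L.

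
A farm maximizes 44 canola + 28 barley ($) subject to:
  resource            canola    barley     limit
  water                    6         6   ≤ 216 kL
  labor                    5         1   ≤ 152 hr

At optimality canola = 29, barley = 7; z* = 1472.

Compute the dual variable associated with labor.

Check each constraint at x*: water 216/216 (tight); labor 152/152 (tight).
The binding rows give the dual system: 6·y_water + 5·y_labor = 44 and 6·y_water + 1·y_labor = 28.
Solving: y_water = 4, y_labor = 4.
Shadow price of labor = 4.

4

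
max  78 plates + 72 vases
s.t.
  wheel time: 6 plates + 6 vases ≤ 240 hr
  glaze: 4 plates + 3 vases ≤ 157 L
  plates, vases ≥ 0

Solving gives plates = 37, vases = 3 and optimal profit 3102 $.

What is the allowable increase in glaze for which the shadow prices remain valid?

3

Binding constraints: wheel time, glaze. The basis is B = [[6,6],[4,3]] with det -6.
Per unit increase in glaze, x* moves by d = (1, -1).
The basis stays optimal until vases reaches 0; allowable increase = 3 L.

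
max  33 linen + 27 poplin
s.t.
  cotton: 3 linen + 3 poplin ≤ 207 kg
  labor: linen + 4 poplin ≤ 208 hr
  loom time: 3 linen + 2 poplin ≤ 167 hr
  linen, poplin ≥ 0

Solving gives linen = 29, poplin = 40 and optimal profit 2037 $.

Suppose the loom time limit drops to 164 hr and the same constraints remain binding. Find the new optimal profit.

At the optimum: cotton uses 207 of 207 (binding); labor uses 189 of 208 (slack = 19); loom time uses 167 of 167 (binding).
By complementary slackness, y = 0 for the non-binding constraint.
The binding rows give the dual system: 3·y_cotton + 3·y_loom time = 33 and 3·y_cotton + 2·y_loom time = 27.
This yields shadow prices y_cotton = 5, y_loom time = 6.
Δz = y_loom time·Δb = 6 × (-3) = -18, so new z* = 2037 − 18 = 2019.

2019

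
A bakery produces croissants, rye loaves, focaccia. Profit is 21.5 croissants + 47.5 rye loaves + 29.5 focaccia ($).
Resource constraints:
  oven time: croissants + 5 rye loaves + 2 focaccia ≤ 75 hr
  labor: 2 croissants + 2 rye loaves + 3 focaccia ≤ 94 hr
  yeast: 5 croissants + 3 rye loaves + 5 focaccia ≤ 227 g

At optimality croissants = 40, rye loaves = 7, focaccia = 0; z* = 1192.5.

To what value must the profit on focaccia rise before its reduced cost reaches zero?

Check each constraint at x*: oven time 75/75 (tight); labor 94/94 (tight); yeast 221/227 (slack 6).
By complementary slackness, y = 0 for the non-binding constraint.
Dual feasibility on the basic columns requires 1·y_oven time + 2·y_labor = 21.5, 5·y_oven time + 2·y_labor = 47.5.
→ y_oven time = 6.5 and y_labor = 7.5.
focaccia enters the basis when its profit ≥ yᵀa₃ = 6.5·2 + 7.5·3 = 35.5.

35.5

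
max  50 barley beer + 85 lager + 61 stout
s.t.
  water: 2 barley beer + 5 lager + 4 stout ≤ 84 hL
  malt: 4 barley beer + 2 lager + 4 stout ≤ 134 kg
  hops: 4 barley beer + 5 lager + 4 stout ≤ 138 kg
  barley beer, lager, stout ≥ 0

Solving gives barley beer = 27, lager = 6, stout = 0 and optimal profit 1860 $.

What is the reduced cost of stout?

-7

At the optimum: water uses 84 of 84 (binding); malt uses 120 of 134 (slack = 14); hops uses 138 of 138 (binding).
By complementary slackness, y = 0 for the non-binding constraint.
Dual feasibility on the basic columns requires 2·y_water + 4·y_hops = 50, 5·y_water + 5·y_hops = 85.
This yields shadow prices y_water = 9, y_hops = 8.
Reduced cost of stout: c₃ − yᵀa₃ = 61 − (9·4 + 8·4) = 61 − 68 = -7.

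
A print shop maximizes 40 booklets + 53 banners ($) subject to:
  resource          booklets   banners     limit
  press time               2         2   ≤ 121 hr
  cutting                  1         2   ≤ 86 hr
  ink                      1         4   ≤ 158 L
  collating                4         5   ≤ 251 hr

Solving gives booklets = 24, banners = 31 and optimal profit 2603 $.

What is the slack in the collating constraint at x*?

0

collating used = 4·24 + 5·31 = 251; slack = 251 − 251 = 0.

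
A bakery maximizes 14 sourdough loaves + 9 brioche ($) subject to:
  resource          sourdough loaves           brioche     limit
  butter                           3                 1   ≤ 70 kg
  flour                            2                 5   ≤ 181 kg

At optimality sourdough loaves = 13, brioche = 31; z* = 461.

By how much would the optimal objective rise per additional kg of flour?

At the optimum: butter uses 70 of 70 (binding); flour uses 181 of 181 (binding).
The binding rows give the dual system: 3·y_butter + 2·y_flour = 14 and 1·y_butter + 5·y_flour = 9.
Solving: y_butter = 4, y_flour = 1.
Shadow price of flour = 1.

1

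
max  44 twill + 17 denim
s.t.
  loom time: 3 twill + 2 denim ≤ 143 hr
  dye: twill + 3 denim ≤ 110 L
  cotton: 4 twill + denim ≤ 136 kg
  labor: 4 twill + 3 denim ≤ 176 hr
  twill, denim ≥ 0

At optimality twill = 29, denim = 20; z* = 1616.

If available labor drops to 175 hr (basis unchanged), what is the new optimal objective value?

1613

Binding: cotton and labor. Non-binding: loom time (16 unused), dye (21 unused).
Since loom time, dye are not tight, their duals are 0.
Dual feasibility on the basic columns requires 4·y_cotton + 4·y_labor = 44, 1·y_cotton + 3·y_labor = 17.
This yields shadow prices y_cotton = 8, y_labor = 3.
Δz = y_labor·Δb = 3 × (-1) = -3, so new z* = 1616 − 3 = 1613.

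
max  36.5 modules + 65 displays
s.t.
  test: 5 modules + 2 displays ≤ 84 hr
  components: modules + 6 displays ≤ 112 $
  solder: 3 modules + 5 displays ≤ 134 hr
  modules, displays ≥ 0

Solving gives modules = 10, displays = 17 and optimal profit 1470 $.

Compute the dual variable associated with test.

Binding: test and components. Non-binding: solder (19 unused).
By complementary slackness, y = 0 for the non-binding constraint.
The binding rows give the dual system: 5·y_test + 1·y_components = 36.5 and 2·y_test + 6·y_components = 65.
Solving: y_test = 5.5, y_components = 9.
Shadow price of test = 5.5.

5.5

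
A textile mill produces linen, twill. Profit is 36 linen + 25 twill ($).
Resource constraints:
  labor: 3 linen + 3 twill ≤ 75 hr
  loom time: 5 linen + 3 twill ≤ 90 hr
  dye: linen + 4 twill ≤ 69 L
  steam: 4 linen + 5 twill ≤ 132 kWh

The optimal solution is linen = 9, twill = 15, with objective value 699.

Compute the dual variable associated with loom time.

Check each constraint at x*: labor 72/75 (slack 3); loom time 90/90 (tight); dye 69/69 (tight); steam 111/132 (slack 21).
By complementary slackness, y = 0 for the non-binding constraints.
Dual feasibility on the basic columns requires 5·y_loom time + 1·y_dye = 36, 3·y_loom time + 4·y_dye = 25.
→ y_loom time = 7 and y_dye = 1.
Shadow price of loom time = 7.

7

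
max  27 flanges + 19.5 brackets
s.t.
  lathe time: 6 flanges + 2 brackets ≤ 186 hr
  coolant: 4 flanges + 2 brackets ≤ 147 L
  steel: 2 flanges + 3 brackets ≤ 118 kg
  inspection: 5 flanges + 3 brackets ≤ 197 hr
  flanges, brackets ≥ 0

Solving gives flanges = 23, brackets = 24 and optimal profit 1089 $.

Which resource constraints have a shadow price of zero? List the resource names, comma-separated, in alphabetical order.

lathe time: 186/186 (binding)
coolant: 140/147 (slack 7)
steel: 118/118 (binding)
inspection: 187/197 (slack 10)
By complementary slackness, a constraint with positive slack has shadow price 0 → coolant, inspection.

coolant, inspection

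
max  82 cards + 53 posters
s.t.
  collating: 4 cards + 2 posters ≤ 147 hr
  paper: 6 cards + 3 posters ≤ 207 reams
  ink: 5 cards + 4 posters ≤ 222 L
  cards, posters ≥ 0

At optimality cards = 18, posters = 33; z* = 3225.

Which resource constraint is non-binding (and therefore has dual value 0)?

collating

collating: 138/147 (slack 9)
paper: 207/207 (binding)
ink: 222/222 (binding)
By complementary slackness, a constraint with positive slack has shadow price 0 → collating.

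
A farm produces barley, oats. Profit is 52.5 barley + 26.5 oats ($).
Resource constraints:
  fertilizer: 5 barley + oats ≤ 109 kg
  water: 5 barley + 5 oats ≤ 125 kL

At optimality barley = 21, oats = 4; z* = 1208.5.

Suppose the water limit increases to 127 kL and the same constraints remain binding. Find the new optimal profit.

Both fertilizer and water are binding at x*.
Dual feasibility on the basic columns requires 5·y_fertilizer + 5·y_water = 52.5, 1·y_fertilizer + 5·y_water = 26.5.
Solving: y_fertilizer = 6.5, y_water = 4.
Δz = y_water·Δb = 4 × (2) = 8, so new z* = 1208.5 + 8 = 1216.5.

1216.5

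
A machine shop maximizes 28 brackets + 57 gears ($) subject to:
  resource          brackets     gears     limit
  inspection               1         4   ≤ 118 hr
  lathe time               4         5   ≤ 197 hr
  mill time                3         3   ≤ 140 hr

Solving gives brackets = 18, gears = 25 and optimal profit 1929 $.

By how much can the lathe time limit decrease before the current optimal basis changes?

Binding constraints: inspection, lathe time. The basis is B = [[1,4],[4,5]] with det -11.
Per unit decrease in lathe time, x* moves by d = (-0.3636, 0.0909).
The basis stays optimal until brackets reaches 0; allowable decrease = 49.5 hr.

49.5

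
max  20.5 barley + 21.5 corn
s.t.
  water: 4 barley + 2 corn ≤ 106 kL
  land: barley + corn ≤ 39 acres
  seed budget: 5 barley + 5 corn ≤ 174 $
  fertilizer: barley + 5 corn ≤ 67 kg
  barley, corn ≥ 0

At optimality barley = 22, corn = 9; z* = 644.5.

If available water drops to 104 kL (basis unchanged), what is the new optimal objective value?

635.5

Binding: water and fertilizer. Non-binding: land (8 unused), seed budget (19 unused).
By complementary slackness, y = 0 for the non-binding constraints.
From A_Bᵀ y = c: 4·y_water + 1·y_fertilizer = 20.5; 2·y_water + 5·y_fertilizer = 21.5.
This yields shadow prices y_water = 4.5, y_fertilizer = 2.5.
Δz = y_water·Δb = 4.5 × (-2) = -9, so new z* = 644.5 − 9 = 635.5.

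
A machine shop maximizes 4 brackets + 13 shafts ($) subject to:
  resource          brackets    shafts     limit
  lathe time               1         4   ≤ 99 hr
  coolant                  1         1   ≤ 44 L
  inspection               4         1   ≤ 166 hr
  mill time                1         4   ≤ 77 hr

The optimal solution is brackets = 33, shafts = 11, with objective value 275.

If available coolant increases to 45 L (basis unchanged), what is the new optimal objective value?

At the optimum: lathe time uses 77 of 99 (slack = 22); coolant uses 44 of 44 (binding); inspection uses 143 of 166 (slack = 23); mill time uses 77 of 77 (binding).
By complementary slackness, y = 0 for the non-binding constraints.
The binding rows give the dual system: 1·y_coolant + 1·y_mill time = 4 and 1·y_coolant + 4·y_mill time = 13.
This yields shadow prices y_coolant = 1, y_mill time = 3.
Δz = y_coolant·Δb = 1 × (1) = 1, so new z* = 275 + 1 = 276.

276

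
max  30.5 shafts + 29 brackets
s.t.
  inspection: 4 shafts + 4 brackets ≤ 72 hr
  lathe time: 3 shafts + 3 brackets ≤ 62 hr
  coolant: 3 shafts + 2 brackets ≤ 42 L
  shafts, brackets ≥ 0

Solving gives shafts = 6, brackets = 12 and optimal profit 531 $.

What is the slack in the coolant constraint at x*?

0

coolant used = 3·6 + 2·12 = 42; slack = 42 − 42 = 0.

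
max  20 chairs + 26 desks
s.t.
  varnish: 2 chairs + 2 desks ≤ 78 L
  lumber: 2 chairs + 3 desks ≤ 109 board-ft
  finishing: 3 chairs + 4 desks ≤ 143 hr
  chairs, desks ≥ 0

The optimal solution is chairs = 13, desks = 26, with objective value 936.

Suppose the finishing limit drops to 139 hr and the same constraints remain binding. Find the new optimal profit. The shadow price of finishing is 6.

Δb = -4, so new z* = 936 + (6)·(-4) = 936 − 24 = 912.

912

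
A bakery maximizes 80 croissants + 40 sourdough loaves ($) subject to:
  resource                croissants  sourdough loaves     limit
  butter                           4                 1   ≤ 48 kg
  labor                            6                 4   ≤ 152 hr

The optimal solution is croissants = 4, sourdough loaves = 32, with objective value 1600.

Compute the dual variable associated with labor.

Both butter and labor are binding at x*.
Dual feasibility on the basic columns requires 4·y_butter + 6·y_labor = 80, 1·y_butter + 4·y_labor = 40.
→ y_butter = 8 and y_labor = 8.
Shadow price of labor = 8.

8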